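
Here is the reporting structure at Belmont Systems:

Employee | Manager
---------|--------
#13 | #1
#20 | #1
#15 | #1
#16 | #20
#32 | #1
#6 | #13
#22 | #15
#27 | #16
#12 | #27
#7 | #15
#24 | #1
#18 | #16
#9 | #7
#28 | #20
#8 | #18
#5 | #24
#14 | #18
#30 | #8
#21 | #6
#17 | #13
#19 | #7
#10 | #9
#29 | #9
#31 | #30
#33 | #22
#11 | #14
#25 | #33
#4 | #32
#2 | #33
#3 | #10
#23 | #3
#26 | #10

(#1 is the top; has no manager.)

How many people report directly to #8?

#8 directly manages #30. That is 1 direct report.

1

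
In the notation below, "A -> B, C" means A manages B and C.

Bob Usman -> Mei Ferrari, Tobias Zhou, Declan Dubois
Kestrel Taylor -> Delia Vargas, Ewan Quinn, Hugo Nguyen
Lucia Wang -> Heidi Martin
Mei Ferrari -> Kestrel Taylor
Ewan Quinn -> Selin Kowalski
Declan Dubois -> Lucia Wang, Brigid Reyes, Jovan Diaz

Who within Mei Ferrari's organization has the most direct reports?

Kestrel Taylor

Direct-report counts within Mei Ferrari's organization: Mei Ferrari has 1; Kestrel Taylor has 3; Ewan Quinn has 1. The largest is 3, held by Kestrel Taylor.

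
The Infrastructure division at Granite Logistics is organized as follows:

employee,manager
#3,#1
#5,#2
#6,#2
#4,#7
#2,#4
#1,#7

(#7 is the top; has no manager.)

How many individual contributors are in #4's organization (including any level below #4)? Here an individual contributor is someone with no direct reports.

The people in #4's organization with no one reporting to them are #6, #5. That is 2.

2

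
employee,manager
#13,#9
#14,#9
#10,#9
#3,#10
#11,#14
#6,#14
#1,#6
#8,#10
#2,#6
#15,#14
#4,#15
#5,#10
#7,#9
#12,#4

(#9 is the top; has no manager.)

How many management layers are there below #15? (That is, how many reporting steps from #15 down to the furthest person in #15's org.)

2

The longest chain under #15 runs #15 → #4 → #12, which is 2 levels below #15.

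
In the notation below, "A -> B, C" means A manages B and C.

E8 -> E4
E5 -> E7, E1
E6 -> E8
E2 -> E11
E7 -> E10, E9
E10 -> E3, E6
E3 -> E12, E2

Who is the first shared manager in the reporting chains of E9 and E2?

E7

E9's chain of managers is E7, E5. E2's chain of managers is E3, E10, E7, E5. The first manager that appears in both chains is E7.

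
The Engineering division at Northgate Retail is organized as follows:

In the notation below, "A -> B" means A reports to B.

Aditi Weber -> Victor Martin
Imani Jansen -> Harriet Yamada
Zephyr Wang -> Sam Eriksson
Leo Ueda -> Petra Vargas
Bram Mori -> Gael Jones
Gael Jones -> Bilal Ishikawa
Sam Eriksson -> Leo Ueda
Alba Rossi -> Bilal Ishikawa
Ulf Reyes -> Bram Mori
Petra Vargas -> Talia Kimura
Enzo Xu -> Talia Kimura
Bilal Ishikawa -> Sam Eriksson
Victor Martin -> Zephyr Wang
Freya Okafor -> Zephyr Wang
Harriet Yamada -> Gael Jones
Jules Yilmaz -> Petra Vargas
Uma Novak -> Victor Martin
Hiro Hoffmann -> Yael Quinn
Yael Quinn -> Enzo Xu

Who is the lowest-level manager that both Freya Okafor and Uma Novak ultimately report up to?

Freya Okafor's chain of managers is Zephyr Wang, Sam Eriksson, Leo Ueda, Petra Vargas, Talia Kimura. Uma Novak's chain of managers is Victor Martin, Zephyr Wang, Sam Eriksson, Leo Ueda, Petra Vargas, Talia Kimura. The first manager that appears in both chains is Zephyr Wang.

Zephyr Wang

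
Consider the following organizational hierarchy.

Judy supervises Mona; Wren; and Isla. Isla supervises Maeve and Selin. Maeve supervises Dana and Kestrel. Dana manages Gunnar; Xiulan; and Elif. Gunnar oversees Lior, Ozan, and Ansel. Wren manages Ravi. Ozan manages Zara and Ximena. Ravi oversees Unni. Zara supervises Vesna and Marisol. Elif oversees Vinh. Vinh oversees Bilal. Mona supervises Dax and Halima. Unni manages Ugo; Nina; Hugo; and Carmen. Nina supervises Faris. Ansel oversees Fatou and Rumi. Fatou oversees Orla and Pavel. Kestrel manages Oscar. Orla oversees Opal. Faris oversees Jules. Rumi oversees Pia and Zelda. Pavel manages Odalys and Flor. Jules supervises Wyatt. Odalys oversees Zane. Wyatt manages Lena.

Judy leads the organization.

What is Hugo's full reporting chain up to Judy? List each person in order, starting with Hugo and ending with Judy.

Hugo -> Unni -> Ravi -> Wren -> Judy

Hugo reports to Unni. Unni reports to Ravi. Ravi reports to Wren. Wren reports to Judy. Judy is at the top.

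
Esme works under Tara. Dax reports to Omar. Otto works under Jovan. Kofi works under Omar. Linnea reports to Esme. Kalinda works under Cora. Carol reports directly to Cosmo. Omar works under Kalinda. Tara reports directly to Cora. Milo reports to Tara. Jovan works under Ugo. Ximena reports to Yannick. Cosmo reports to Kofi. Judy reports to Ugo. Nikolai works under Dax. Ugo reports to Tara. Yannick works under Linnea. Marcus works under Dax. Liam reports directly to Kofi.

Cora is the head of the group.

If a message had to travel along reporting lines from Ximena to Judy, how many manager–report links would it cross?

Ximena is 4 levels below Tara, and Judy is 2 levels below Tara (their lowest common manager). The shortest path runs up from Ximena to Tara and back down to Judy: 4 + 2 = 6 links.

6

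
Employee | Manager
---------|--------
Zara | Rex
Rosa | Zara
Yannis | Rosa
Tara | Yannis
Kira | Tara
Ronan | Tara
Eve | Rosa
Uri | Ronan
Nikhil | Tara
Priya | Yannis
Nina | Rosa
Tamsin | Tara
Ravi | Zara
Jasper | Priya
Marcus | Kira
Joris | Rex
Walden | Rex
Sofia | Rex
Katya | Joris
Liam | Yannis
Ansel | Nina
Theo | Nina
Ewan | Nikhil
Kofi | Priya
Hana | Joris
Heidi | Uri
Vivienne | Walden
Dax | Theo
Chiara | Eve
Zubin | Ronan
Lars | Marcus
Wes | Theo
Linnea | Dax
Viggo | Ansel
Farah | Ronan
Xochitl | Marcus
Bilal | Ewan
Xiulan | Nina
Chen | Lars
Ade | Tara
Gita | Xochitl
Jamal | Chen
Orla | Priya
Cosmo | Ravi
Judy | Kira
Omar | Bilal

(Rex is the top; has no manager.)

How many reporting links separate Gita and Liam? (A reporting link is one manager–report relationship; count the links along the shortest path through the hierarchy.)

6

Gita is 5 levels below Yannis, and Liam is 1 level below Yannis (their lowest common manager). The shortest path runs up from Gita to Yannis and back down to Liam: 5 + 1 = 6 links.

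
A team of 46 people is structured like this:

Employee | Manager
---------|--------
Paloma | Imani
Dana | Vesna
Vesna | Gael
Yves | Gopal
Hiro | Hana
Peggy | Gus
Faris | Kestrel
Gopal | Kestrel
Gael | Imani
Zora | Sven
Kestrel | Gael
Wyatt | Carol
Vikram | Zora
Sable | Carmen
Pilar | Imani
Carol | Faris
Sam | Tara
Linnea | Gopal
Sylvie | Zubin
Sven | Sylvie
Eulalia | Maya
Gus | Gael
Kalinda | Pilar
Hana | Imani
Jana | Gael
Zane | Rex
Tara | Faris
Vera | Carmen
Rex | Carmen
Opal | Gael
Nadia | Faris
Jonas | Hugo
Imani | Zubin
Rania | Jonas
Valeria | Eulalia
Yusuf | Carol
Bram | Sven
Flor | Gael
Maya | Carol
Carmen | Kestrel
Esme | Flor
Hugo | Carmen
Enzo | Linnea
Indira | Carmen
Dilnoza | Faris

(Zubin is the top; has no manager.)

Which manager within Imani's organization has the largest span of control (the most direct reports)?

Direct-report counts within Imani's organization: Imani has 4; Pilar has 1; Hana has 1; Gael has 6; Gus has 1; Vesna has 1; Kestrel has 3; Gopal has 2; Linnea has 1; Faris has 4; Tara has 1; Carol has 3; Maya has 1; Eulalia has 1; Carmen has 5; Rex has 1; Hugo has 1; Jonas has 1; Flor has 1. The largest is 6, held by Gael.

Gael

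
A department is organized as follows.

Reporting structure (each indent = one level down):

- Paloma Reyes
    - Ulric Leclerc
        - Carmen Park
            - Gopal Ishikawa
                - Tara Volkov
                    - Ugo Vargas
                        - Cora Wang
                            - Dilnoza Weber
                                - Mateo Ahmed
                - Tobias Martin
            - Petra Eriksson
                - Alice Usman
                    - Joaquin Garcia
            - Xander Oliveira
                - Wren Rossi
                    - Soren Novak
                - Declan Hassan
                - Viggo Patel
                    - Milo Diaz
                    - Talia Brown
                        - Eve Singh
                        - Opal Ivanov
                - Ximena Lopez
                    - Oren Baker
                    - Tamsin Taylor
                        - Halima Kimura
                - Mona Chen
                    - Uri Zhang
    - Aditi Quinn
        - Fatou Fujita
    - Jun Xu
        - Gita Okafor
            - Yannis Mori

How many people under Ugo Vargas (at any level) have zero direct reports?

The only person in Ugo Vargas's organization with no one reporting to them is Mateo Ahmed. That is 1.

1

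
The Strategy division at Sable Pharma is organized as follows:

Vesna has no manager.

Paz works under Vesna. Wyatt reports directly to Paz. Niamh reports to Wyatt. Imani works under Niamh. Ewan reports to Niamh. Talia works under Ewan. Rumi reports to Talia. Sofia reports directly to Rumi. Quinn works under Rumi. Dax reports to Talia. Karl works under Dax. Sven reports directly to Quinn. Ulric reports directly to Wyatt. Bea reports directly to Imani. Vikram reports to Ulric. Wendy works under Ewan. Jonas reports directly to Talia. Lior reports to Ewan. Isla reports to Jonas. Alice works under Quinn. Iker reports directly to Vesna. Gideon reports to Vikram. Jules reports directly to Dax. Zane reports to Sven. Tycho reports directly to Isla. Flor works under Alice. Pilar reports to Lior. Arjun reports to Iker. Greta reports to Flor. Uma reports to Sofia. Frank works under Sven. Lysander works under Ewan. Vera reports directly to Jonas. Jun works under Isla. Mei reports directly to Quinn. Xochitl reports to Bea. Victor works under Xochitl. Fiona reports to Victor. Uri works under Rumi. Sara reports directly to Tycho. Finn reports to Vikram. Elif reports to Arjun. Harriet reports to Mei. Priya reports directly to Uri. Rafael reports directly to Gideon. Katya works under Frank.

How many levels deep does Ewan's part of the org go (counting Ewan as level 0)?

The longest chain under Ewan runs Ewan → Talia → Rumi → Quinn → Alice → Flor → Greta, which is 6 levels below Ewan.

6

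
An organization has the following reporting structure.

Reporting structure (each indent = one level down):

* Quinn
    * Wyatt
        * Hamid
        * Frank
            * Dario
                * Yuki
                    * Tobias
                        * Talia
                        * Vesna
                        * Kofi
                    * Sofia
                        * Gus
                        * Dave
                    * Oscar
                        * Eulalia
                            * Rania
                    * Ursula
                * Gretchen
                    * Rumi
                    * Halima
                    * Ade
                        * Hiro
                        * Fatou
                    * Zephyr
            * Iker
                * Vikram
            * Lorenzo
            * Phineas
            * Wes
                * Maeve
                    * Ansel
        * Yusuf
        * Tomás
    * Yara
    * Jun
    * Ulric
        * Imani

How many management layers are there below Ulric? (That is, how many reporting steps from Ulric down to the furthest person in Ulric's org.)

The longest chain under Ulric runs Ulric → Imani, which is 1 level below Ulric.

1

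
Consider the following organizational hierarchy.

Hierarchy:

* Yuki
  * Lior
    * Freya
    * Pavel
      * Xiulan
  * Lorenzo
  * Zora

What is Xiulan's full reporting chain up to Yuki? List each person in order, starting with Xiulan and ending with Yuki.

Xiulan -> Pavel -> Lior -> Yuki

Xiulan reports to Pavel. Pavel reports to Lior. Lior reports to Yuki. Yuki is at the top.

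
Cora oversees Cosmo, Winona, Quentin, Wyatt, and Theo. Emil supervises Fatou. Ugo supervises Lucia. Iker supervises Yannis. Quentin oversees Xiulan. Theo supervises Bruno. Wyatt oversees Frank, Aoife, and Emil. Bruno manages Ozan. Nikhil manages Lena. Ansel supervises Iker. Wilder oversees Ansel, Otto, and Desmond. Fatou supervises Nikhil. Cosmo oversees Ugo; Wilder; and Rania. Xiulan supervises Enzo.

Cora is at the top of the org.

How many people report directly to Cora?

Cora directly manages Wyatt, Theo, Cosmo, Winona, Quentin. That is 5 direct reports.

5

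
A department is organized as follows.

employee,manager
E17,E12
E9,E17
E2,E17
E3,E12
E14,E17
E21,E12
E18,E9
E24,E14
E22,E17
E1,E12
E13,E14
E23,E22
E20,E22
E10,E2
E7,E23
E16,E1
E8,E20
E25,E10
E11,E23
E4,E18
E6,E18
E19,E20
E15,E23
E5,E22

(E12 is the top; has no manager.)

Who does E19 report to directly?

E20

E19 reports directly to E20.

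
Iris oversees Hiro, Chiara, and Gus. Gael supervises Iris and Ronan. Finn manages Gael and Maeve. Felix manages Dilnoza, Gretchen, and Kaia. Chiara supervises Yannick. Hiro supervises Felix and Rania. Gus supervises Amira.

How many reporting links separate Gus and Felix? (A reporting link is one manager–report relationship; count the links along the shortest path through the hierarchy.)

3

Gus is 1 level below Iris, and Felix is 2 levels below Iris (their lowest common manager). The shortest path runs up from Gus to Iris and back down to Felix: 1 + 2 = 3 links.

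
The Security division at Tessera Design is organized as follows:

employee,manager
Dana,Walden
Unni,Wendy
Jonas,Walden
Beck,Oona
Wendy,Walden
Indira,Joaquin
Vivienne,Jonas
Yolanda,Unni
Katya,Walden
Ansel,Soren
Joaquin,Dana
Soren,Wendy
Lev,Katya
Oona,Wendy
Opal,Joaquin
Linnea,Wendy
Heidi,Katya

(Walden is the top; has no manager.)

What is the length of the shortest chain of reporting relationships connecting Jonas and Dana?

2

Jonas is 1 level below Walden, and Dana is 1 level below Walden (their lowest common manager). The shortest path runs up from Jonas to Walden and back down to Dana: 1 + 1 = 2 links.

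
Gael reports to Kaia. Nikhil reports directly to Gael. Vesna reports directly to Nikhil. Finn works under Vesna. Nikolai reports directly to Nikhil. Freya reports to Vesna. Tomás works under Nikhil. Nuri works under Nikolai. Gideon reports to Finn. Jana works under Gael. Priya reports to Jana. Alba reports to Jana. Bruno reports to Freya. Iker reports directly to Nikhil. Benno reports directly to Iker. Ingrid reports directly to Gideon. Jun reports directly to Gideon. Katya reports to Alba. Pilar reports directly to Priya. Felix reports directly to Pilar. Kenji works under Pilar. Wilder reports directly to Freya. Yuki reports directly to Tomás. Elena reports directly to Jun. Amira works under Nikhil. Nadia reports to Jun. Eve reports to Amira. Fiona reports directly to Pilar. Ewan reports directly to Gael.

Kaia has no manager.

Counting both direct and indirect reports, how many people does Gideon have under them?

4

Gideon directly manages Ingrid, Jun. Ingrid has no reports. Under Jun: Nadia, Elena (2). So Gideon's organization is 2 direct reports plus everyone under them: 1 + 3 = 4.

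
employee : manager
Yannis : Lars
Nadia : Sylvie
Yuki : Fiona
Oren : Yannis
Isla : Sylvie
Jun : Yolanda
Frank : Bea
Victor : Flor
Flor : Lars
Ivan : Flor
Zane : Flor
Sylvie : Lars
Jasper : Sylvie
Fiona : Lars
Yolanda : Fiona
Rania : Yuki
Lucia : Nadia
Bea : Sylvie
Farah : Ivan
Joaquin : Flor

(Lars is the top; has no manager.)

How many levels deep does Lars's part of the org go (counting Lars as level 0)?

The longest chain under Lars runs Lars → Flor → Ivan → Farah, which is 3 levels below Lars.

3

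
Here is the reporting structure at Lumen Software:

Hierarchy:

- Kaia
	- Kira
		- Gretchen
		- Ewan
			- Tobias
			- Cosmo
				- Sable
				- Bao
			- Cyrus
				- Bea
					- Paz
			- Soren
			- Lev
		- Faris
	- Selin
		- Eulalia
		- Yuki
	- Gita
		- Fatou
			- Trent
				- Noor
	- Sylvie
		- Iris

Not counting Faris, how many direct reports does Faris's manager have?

Faris reports to Kira. Kira's other direct reports are Gretchen, Ewan — 2 peers.

2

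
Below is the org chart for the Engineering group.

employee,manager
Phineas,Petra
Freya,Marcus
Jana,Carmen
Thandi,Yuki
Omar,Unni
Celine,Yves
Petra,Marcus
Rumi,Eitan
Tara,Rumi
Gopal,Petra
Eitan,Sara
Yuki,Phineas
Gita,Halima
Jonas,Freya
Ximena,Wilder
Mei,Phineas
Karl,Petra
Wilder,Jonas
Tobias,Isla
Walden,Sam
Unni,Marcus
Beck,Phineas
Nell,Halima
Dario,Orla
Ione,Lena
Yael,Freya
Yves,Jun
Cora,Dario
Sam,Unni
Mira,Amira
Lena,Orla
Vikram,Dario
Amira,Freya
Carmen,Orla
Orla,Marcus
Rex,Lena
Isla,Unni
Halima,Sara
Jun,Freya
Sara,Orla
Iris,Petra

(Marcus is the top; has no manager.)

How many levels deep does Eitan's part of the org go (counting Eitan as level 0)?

2

The longest chain under Eitan runs Eitan → Rumi → Tara, which is 2 levels below Eitan.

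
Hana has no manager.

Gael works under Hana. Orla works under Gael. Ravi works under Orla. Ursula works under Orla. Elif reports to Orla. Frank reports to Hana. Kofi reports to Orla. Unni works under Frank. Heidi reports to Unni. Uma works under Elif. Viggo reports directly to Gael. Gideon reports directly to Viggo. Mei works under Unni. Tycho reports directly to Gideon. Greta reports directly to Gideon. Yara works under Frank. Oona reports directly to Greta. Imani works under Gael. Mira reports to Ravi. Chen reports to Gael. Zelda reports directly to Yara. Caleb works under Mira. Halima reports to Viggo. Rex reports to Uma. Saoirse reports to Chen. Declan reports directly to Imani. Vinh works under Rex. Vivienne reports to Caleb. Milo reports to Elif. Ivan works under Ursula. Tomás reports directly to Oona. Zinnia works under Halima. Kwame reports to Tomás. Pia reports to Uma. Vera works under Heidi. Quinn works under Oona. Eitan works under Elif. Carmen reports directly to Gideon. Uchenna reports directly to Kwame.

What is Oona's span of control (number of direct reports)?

Oona directly manages Tomás, Quinn. That is 2 direct reports.

2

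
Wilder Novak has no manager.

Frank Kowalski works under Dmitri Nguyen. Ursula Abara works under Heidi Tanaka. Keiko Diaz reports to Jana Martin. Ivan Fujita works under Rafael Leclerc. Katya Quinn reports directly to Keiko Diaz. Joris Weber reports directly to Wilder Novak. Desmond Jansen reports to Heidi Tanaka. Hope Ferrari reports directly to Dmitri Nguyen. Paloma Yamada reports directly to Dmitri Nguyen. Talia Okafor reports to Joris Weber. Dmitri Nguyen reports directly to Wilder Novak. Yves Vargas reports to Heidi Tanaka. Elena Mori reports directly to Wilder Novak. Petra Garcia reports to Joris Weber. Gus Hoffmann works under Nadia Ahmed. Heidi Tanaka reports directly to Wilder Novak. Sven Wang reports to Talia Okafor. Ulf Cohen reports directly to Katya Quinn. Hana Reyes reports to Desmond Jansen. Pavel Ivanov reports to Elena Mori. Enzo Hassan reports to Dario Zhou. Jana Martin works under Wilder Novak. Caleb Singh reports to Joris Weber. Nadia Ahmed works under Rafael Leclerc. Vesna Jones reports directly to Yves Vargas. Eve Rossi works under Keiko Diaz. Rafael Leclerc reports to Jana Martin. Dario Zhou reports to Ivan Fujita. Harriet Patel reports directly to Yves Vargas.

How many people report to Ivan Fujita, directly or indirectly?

Ivan Fujita directly manages Dario Zhou. Under Dario Zhou: Enzo Hassan (1). That's 2 in total.

2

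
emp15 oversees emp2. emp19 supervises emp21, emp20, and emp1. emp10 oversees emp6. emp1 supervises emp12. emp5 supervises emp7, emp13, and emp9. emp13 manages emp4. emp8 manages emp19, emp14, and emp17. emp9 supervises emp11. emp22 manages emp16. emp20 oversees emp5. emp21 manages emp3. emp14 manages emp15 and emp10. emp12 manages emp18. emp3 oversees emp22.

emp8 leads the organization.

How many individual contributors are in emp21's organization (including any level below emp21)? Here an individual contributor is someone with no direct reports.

1

The only person in emp21's organization with no one reporting to them is emp16. That is 1.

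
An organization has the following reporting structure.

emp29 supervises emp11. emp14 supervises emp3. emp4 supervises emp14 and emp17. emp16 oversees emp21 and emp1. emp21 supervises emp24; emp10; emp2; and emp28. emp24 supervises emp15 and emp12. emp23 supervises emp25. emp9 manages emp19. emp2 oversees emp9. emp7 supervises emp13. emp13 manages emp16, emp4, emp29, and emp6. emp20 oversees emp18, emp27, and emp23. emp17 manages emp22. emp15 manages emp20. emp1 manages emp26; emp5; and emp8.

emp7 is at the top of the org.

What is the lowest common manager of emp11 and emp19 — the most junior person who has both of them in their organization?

emp13

emp11's chain of managers is emp29, emp13, emp7. emp19's chain of managers is emp9, emp2, emp21, emp16, emp13, emp7. The first manager that appears in both chains is emp13.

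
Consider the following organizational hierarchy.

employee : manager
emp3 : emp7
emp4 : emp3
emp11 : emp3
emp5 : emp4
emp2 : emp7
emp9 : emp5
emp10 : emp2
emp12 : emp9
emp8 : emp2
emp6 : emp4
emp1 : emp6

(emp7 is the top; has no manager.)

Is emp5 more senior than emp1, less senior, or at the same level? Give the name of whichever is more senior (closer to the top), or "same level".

emp5 is 3 levels below emp7; emp1 is 4. emp5 is higher.

emp5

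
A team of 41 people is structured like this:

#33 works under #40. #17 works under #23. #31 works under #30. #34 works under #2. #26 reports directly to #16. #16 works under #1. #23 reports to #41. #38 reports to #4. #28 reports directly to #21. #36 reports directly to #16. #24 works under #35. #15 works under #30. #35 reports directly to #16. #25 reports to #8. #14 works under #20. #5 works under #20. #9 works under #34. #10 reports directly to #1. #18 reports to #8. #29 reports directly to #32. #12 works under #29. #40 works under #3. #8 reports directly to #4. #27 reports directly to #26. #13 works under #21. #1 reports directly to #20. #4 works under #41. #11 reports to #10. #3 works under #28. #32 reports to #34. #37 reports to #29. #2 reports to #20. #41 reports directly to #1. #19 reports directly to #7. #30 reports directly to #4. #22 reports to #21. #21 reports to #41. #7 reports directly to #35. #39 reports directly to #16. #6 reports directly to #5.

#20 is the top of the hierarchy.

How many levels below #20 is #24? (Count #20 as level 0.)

4

Chain from #24 up to #20: #24 → #35 → #16 → #1 → #20. That is 4 steps up, so #24 is 4 levels below #20.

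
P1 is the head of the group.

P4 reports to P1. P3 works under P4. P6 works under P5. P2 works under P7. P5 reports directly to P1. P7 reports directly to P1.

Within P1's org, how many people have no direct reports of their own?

3

The people in P1's organization with no one reporting to them are P2, P6, P3. That is 3.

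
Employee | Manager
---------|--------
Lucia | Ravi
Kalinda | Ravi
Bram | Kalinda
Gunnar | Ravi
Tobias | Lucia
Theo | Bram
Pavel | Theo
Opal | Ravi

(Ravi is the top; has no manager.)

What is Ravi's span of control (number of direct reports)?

Ravi directly manages Lucia, Kalinda, Gunnar, Opal. That is 4 direct reports.

4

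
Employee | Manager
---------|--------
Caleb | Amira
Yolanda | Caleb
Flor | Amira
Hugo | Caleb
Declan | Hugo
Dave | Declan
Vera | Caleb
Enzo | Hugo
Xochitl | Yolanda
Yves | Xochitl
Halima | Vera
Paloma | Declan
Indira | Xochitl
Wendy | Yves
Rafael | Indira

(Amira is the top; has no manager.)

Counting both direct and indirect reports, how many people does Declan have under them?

Declan directly manages Dave, Paloma. Dave has no reports. Paloma has no reports. So Declan's organization is 2 direct reports plus everyone under them: 1 + 1 = 2.

2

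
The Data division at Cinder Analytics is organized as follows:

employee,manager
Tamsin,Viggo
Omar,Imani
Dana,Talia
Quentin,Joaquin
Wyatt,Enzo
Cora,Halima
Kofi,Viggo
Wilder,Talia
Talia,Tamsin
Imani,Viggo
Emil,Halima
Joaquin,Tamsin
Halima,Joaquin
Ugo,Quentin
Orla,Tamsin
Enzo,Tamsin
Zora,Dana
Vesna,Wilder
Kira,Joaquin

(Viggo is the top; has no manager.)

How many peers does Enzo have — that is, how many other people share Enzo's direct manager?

3

Enzo reports to Tamsin. Tamsin's other direct reports are Orla, Joaquin, Talia — 3 peers.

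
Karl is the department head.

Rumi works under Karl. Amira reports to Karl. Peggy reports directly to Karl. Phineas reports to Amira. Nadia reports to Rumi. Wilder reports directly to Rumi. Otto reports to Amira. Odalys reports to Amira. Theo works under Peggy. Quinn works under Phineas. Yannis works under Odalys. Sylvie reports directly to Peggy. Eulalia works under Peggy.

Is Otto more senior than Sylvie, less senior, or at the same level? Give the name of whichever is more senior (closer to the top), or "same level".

same level

Both Otto and Sylvie are 2 levels below Karl.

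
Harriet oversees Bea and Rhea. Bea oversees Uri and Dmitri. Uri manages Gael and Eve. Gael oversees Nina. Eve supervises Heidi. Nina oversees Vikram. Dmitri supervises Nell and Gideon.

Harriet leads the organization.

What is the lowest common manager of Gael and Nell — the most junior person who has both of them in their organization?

Gael's chain of managers is Uri, Bea, Harriet. Nell's chain of managers is Dmitri, Bea, Harriet. The first manager that appears in both chains is Bea.

Bea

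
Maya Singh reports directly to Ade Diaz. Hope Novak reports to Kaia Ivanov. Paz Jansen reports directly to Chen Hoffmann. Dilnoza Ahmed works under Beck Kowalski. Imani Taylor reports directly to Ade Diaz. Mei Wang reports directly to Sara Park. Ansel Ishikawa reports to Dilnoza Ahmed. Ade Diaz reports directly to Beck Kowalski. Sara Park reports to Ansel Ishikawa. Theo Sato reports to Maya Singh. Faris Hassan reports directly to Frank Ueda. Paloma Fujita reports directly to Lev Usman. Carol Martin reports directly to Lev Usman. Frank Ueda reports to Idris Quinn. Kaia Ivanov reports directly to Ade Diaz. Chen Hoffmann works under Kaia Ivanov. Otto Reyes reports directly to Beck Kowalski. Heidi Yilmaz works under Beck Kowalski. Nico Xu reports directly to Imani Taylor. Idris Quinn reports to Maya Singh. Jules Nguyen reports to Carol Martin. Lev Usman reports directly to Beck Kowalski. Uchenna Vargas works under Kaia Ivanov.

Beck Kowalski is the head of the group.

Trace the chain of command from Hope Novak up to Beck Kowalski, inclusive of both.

Hope Novak -> Kaia Ivanov -> Ade Diaz -> Beck Kowalski

Hope Novak reports to Kaia Ivanov. Kaia Ivanov reports to Ade Diaz. Ade Diaz reports to Beck Kowalski. Beck Kowalski is at the top.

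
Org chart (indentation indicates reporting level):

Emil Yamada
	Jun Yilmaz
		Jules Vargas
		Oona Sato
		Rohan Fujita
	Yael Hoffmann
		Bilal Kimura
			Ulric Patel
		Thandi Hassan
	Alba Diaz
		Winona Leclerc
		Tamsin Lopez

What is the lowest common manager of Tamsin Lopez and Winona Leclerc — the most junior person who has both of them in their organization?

Tamsin Lopez's chain of managers is Alba Diaz, Emil Yamada. Winona Leclerc's chain of managers is Alba Diaz, Emil Yamada. The first manager that appears in both chains is Alba Diaz.

Alba Diaz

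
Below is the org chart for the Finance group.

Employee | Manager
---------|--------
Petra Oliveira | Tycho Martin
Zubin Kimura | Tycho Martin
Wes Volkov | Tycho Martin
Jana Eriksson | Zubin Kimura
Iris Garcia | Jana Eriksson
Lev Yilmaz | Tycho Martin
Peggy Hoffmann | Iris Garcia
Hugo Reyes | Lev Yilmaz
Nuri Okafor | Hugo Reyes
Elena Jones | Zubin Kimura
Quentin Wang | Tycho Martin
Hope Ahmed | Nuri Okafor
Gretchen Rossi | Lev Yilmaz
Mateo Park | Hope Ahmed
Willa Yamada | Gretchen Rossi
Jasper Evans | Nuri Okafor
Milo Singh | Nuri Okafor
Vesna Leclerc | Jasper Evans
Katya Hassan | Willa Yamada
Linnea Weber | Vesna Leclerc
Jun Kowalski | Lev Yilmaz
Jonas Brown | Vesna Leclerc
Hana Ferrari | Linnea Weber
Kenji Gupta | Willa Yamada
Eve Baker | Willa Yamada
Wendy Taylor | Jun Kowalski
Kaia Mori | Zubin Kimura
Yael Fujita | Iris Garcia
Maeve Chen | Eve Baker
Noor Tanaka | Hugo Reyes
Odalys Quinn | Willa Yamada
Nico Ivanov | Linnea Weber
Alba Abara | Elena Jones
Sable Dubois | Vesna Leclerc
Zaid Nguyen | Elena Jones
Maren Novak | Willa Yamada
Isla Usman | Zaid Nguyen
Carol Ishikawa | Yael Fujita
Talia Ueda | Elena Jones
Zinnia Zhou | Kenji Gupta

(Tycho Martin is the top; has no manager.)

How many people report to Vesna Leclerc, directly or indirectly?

Vesna Leclerc directly manages Linnea Weber, Jonas Brown, Sable Dubois. Under Linnea Weber: Nico Ivanov, Hana Ferrari (2). Jonas Brown has no reports. Sable Dubois has no reports. So Vesna Leclerc's organization is 3 direct reports plus everyone under them: 3 + 1 + 1 = 5.

5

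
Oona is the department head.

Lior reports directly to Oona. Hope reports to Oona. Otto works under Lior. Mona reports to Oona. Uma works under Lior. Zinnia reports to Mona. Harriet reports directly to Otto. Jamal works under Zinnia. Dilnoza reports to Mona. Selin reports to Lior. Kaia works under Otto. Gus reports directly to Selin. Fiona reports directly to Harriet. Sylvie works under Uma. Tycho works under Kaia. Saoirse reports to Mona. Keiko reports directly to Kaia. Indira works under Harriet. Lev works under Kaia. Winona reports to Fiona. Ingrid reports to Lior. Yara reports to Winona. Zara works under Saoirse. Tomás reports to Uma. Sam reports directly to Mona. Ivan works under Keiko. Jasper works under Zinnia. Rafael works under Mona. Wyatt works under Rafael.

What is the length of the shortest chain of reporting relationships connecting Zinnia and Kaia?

Zinnia is 2 levels below Oona, and Kaia is 3 levels below Oona (their lowest common manager). The shortest path runs up from Zinnia to Oona and back down to Kaia: 2 + 3 = 5 links.

5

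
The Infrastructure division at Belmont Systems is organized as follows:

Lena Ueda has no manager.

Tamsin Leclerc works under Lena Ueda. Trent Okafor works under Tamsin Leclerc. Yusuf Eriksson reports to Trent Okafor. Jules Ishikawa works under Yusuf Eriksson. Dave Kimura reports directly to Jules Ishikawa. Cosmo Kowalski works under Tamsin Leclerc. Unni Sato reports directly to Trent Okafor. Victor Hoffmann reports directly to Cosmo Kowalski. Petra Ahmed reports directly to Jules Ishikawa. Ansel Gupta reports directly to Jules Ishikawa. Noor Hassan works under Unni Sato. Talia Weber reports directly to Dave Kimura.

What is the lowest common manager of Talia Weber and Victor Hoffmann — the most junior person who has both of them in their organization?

Tamsin Leclerc

Talia Weber's chain of managers is Dave Kimura, Jules Ishikawa, Yusuf Eriksson, Trent Okafor, Tamsin Leclerc, Lena Ueda. Victor Hoffmann's chain of managers is Cosmo Kowalski, Tamsin Leclerc, Lena Ueda. The first manager that appears in both chains is Tamsin Leclerc.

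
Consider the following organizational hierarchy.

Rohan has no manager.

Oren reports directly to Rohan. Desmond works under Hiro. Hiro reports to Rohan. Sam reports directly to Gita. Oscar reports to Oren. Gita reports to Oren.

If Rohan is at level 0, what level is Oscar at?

2

Chain from Oscar up to Rohan: Oscar → Oren → Rohan. That is 2 steps up, so Oscar is 2 levels below Rohan.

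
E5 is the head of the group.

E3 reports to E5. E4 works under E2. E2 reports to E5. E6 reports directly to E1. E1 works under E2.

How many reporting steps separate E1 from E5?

2

Chain from E1 up to E5: E1 → E2 → E5. That is 2 steps up, so E1 is 2 levels below E5.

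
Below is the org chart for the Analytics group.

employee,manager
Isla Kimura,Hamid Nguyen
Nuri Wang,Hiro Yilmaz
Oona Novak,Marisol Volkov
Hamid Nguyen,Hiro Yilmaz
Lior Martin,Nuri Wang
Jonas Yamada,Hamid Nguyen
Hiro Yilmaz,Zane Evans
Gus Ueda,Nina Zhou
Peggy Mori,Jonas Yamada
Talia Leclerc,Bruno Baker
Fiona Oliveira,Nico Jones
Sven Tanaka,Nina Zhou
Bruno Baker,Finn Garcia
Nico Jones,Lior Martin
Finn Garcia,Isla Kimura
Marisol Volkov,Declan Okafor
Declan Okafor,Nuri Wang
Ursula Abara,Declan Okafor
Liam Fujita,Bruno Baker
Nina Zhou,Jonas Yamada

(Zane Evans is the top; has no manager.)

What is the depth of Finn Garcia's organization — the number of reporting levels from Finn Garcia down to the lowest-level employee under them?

2

The longest chain under Finn Garcia runs Finn Garcia → Bruno Baker → Liam Fujita, which is 2 levels below Finn Garcia.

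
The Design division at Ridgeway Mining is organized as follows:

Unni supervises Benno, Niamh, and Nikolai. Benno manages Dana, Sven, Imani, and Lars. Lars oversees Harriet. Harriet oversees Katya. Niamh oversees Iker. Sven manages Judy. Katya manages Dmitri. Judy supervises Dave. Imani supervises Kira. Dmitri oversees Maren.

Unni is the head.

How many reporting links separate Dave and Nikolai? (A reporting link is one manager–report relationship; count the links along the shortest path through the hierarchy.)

Dave is 4 levels below Unni, and Nikolai is 1 level below Unni (their lowest common manager). The shortest path runs up from Dave to Unni and back down to Nikolai: 4 + 1 = 5 links.

5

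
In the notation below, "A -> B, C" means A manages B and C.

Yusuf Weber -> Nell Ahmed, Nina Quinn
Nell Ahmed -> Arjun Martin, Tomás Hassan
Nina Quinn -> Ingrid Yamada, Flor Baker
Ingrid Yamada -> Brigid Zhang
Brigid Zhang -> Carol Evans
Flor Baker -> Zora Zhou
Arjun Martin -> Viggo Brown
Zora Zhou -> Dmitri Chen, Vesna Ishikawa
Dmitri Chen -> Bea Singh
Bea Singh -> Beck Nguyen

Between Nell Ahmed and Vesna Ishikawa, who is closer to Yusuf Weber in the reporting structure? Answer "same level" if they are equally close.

Nell Ahmed is 1 level below Yusuf Weber; Vesna Ishikawa is 4. Nell Ahmed is higher.

Nell Ahmed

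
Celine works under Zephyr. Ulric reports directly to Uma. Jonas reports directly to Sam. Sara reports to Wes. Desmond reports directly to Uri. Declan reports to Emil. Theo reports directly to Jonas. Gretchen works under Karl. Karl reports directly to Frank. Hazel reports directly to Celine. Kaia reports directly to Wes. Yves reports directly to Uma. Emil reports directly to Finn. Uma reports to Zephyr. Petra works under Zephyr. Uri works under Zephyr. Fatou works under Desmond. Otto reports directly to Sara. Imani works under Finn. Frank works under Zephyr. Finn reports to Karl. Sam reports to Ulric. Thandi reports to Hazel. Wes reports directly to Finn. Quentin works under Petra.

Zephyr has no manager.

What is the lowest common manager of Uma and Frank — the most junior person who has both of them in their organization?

Uma's chain of managers is Zephyr. Frank's chain of managers is Zephyr. The first manager that appears in both chains is Zephyr.

Zephyr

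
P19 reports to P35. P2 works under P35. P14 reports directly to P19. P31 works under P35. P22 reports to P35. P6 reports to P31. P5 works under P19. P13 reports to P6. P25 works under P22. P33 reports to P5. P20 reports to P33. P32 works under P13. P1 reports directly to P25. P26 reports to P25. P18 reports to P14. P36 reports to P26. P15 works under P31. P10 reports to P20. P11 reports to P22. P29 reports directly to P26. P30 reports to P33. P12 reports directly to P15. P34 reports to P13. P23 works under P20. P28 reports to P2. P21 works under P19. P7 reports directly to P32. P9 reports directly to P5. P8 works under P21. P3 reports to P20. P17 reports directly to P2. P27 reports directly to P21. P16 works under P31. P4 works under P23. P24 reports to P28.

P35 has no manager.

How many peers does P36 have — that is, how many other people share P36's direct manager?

P36 reports to P26. P26's other direct reports are P29 — 1 peer.

1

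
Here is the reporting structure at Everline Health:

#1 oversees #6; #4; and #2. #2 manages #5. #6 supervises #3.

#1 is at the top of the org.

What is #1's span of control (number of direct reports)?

#1 directly manages #2, #6, #4. That is 3 direct reports.

3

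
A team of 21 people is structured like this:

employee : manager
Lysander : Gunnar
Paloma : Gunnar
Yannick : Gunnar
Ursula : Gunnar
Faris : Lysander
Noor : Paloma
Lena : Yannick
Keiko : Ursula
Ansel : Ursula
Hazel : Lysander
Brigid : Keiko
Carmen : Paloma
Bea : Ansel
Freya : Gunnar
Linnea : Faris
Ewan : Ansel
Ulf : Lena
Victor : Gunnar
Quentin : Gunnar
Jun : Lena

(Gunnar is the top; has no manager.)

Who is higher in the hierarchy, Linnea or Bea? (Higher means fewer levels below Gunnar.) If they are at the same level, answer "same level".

Both Linnea and Bea are 3 levels below Gunnar.

same level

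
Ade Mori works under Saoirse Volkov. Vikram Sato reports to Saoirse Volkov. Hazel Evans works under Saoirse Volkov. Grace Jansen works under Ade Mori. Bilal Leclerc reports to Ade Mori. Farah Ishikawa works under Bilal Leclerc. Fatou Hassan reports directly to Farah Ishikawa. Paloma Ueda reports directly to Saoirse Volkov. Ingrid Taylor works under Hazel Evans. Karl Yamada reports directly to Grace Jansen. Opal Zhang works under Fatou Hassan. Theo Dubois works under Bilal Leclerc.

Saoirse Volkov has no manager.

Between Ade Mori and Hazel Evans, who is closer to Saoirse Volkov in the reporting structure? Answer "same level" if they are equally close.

Both Ade Mori and Hazel Evans are 1 level below Saoirse Volkov.

same level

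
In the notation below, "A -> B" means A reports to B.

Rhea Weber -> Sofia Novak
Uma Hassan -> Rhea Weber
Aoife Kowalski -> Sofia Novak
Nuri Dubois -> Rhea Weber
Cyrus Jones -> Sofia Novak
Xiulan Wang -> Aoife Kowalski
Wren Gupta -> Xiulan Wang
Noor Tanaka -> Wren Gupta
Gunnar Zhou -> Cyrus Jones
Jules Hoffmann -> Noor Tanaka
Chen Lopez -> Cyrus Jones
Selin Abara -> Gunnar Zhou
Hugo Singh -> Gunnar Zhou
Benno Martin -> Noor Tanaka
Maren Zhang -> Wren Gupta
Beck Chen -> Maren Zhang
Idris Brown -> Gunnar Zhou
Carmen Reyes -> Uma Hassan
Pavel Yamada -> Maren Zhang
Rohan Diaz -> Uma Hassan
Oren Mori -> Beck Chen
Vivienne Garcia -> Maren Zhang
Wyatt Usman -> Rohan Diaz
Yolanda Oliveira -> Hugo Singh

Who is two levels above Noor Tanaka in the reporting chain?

Xiulan Wang

Noor Tanaka reports to Wren Gupta, and Wren Gupta reports to Xiulan Wang. So Noor Tanaka's skip-level manager is Xiulan Wang.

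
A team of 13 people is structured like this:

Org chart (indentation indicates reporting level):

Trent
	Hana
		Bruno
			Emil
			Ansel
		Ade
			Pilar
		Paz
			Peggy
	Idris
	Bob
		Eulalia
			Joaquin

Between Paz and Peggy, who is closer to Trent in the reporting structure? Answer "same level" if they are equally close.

Paz is 2 levels below Trent; Peggy is 3. Paz is higher.

Paz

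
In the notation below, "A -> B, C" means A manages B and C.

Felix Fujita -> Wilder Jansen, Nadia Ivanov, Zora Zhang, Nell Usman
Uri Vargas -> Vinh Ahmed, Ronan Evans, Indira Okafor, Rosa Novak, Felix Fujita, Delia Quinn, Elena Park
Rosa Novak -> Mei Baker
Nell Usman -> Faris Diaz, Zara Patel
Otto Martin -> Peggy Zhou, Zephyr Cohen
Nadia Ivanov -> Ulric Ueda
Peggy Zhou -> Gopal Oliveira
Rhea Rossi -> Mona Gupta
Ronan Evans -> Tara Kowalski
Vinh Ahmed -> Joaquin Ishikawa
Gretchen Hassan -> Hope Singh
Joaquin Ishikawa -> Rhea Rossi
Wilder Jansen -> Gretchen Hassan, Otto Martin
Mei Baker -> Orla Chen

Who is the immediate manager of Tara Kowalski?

Ronan Evans

Tara Kowalski reports directly to Ronan Evans.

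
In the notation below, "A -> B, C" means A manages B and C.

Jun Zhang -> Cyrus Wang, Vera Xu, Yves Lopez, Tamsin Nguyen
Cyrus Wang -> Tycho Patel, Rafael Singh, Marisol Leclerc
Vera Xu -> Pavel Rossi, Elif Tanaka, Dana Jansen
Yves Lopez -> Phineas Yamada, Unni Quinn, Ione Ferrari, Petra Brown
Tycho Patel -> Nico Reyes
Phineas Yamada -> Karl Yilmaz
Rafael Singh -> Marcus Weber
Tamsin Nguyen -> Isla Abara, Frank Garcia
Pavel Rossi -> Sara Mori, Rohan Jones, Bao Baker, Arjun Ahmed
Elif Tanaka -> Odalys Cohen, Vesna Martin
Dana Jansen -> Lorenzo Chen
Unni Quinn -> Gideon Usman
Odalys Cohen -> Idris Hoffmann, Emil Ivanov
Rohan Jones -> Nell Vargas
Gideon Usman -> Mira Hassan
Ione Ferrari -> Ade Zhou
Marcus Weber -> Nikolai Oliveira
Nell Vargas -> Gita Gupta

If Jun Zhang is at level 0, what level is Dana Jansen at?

2

Chain from Dana Jansen up to Jun Zhang: Dana Jansen → Vera Xu → Jun Zhang. That is 2 steps up, so Dana Jansen is 2 levels below Jun Zhang.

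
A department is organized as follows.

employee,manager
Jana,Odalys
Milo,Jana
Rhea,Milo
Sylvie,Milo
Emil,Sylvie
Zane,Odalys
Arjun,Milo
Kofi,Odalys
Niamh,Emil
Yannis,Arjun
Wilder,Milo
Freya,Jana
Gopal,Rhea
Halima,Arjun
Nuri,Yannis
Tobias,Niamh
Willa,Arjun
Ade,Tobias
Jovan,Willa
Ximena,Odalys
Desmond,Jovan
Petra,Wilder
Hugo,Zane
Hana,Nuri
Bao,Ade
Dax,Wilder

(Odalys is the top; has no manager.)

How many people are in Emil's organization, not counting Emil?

Emil directly manages Niamh. Under Niamh: Tobias, Ade, Bao (3). That's 4 in total.

4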